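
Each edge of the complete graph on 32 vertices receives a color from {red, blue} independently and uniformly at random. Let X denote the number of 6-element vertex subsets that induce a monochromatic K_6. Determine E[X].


Let X = Σ_S X_S over the C(32, 6) = 906192 subsets S of size 6, where X_S = 1 if the K_6 on S is monochromatic.
For a fixed S, the K_6 on S has C(6, 2) = 15 edges. P[all 15 edges red] = (1/2)^15, and likewise for blue, so P[monochromatic] = 2·(1/2)^15 = 2^{1 − 15} = 1/16384.
By linearity: E[X] = C(32, 6) · 2^{1 − 15} = 906192 · 1/16384 = 56637/1024.
Numerically: E[X] ≈ 55.310.

E[X] = C(32,6)·2^(1−C(6,2)) = 56637/1024 ≈ 55.310.


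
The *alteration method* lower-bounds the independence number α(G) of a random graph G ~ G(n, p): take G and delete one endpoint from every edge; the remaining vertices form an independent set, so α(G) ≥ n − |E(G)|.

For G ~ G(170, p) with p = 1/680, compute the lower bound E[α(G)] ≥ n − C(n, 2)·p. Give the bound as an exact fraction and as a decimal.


E[|E(G)|] = C(170, 2)·p = 14365 · (1/680) = 169/8.
E[α(G)] ≥ n − E[|E(G)|] = 170 − 169/8 = 1191/8.
Numerically: ≈ 148.875000.
(This is only a lower bound; the true E[α(G)] may be larger.)

E[α(G)] ≥ 1191/8 ≈ 148.875000.


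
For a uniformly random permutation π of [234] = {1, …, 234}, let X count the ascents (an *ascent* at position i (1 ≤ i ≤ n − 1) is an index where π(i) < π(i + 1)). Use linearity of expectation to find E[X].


Write X = Σ X_I over i = 1, …, 233, with X_I the indicator of one ascent.
There are 233 indicators.
For each fixed i, the pair (π(i), π(i+1)) is a uniformly random ordered pair of distinct values from {1, …, 234}; by symmetry P[π(i) < π(i+1)] = 1/2.
By linearity: E[X] = 233 · (1/2) = (234 − 1) · (1/2) = 233/2 ≈ 116.500000.

E[X] = 233/2 = 116.500000.


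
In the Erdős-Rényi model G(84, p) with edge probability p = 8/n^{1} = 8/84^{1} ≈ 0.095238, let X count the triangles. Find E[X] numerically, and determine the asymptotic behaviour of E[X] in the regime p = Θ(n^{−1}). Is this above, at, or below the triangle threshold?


Number of potential triangles: C(84, 3) = 95284.
Each occurs with probability p³ ≈ (0.095238)³ ≈ 8.6383760e-04.
By linearity: E[X] = C(84, 3)·p³ ≈ 95284 · 8.6383760e-04 ≈ 82.30990.
Here α = 1, so p = 8/n is exactly at the triangle threshold p ~ 1/n. Asymptotically E[X] → c³/6 = 8³/6 = 256/3 ≈ 85.33333, a bounded constant. In this regime the triangle count is asymptotically Poisson(c³/6).

E[X] ≈ 82.30990; in regime p = Θ(1/n^{1}) E[X] stays bounded (at the triangle threshold p ~ 1/n).


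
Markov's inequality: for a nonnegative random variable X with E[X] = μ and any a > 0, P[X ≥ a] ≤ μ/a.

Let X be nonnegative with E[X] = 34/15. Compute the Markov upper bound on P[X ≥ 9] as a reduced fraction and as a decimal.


μ = E[X] = 34/15, a = 9.
Markov: P[X ≥ 9] ≤ μ/a = (34/15)/9 = 34/135.
Numerically: ≈ 0.252.
(Since a = 9 > μ = 2.267, the bound 34/135 is < 1 and informative.)

P[X ≥ 9] ≤ 34/135 ≈ 0.252.


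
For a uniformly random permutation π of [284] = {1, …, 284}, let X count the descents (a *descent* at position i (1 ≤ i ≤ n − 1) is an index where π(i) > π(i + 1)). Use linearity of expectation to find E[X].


Write X = Σ X_I over i = 1, …, 283, with X_I the indicator of one descent.
There are 283 indicators.
For each fixed i, the pair (π(i), π(i+1)) is a uniformly random ordered pair of distinct values from {1, …, 284}; by symmetry P[π(i) > π(i+1)] = 1/2.
By linearity: E[X] = 283 · (1/2) = (284 − 1) · (1/2) = 283/2 ≈ 141.500.

E[X] = 283/2 = 141.500.


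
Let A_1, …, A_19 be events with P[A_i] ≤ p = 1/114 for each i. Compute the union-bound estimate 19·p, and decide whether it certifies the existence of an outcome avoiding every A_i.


Union bound: P[∪_{i=1}^{19} A_i] ≤ Σ_i P[A_i] ≤ 19·p = 19·(1/114) = 1/6.
Numerically: 1/6 ≈ 0.166667.
Is 1/6 < 1? YES.
Since P[∪ A_i] ≤ 1/6 < 1, the complement has P[∩ A_i^c] ≥ 1 − 1/6 = 5/6 > 0, so some outcome avoids every A_i.

19·p = 1/6 ≈ 0.166667; existence CERTIFIED by the union bound.


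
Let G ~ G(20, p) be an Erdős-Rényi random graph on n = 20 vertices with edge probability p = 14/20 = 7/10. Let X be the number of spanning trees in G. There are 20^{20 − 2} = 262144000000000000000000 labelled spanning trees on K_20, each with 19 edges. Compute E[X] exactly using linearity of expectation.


K_20 has 20^{20 − 2} = 262144000000000000000000 labelled spanning trees.
For each such spanning tree H, let X_H = 1 if all 19 edges of H are present in G. Then P[X_H = 1] = p^{19} = (7/10)^{19} = 11398895185373143/10000000000000000000.
By linearity: E[X] = Σ_H E[X_H] = 262144000000000000000000 · p^{19} = 262144000000000000000000 · 11398895185373143/10000000000000000000 = 1494075989737228599296/5.
Numerically: E[X] ≈ 2.99e+20.

E[X] = 262144000000000000000000 · (7/10)^{19} = 1494075989737228599296/5 ≈ 2.99e+20.


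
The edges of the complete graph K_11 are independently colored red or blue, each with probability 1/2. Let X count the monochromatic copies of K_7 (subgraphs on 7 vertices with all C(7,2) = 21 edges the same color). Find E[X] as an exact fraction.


Let X = Σ_S X_S over the C(11, 7) = 330 subsets S of size 7, where X_S = 1 if the K_7 on S is monochromatic.
For a fixed S, the K_7 on S has C(7, 2) = 21 edges. P[all 21 edges red] = (1/2)^21, and likewise for blue, so P[monochromatic] = 2·(1/2)^21 = 2^{1 − 21} = 1/1048576.
Summing: E[X] = C(11, 7) · 2^{1 − 21} = 330 · 1/1048576 = 165/524288.
Numerically: E[X] ≈ 0.000.

E[X] = C(11,7)·2^(1−C(7,2)) = 165/524288 ≈ 0.000.


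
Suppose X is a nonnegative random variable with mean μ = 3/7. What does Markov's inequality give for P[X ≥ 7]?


μ = E[X] = 3/7, a = 7.
Markov: P[X ≥ 7] ≤ μ/a = (3/7)/7 = 3/49.
Numerically: ≈ 0.061224.
(Since a = 7 > μ = 0.428571, the bound 3/49 is < 1 and informative.)

P[X ≥ 7] ≤ 3/49 ≈ 0.061224.


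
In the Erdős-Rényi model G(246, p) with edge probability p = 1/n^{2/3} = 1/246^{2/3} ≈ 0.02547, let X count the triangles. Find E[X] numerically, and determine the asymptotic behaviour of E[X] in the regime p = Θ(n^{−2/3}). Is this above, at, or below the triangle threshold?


Number of potential triangles: C(246, 3) = 2450980.
Each occurs with probability p³ ≈ (0.02547)³ ≈ 1.652456e-05.
By linearity: E[X] = C(246, 3)·p³ ≈ 2450980 · 1.652456e-05 ≈ 40.5014.
Since α = 2/3 < 1, p = c/n^{2/3} ≫ 1/n is above the triangle threshold p ~ 1/n. Asymptotically E[X] ~ (c³/6)·n^{3(1−α)} = (1³/6)·n^{1} → ∞; triangles are abundant w.h.p.

E[X] ≈ 40.5014; in regime p = Θ(1/n^{2/3}) E[X] diverges (above the triangle threshold p ~ 1/n).


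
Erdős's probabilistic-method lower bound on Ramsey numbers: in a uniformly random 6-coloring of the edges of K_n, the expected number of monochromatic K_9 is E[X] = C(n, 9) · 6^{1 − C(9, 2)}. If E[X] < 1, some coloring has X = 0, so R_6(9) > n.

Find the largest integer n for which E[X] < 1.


We need C(n, 9) · 6^{1 − 36} < 1, i.e. C(n, 9) < 6^{36 − 1} = 1719070799748422591028658176.
Check values of n near the boundary:
  n = 4406: C(4406, 9) = 1710356485221788389505285700; 1710356485221788389505285700 < 1719070799748422591028658176? YES
  n = 4407: C(4407, 9) = 1713856532599459170657070050; 1713856532599459170657070050 < 1719070799748422591028658176? YES
  n = 4408: C(4408, 9) = 1717362945146264156457459600; 1717362945146264156457459600 < 1719070799748422591028658176? YES
  n = 4409: C(4409, 9) = 1720875732988608787686577131; 1720875732988608787686577131 < 1719070799748422591028658176? NO
The largest n with C(n, 9) < 1719070799748422591028658176 is n = 4408 (where E[X] = 35778394690547169926197075/35813974994758803979763712 ≈ 0.99901). Hence R_6(9) > 4408, i.e. R_6(9) ≥ 4409.

Largest n = 4408; hence R_6(9) > 4408.


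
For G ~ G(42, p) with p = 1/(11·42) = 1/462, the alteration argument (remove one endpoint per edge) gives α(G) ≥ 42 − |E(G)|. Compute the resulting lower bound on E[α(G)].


E[|E(G)|] = C(42, 2)·p = 861 · (1/462) = 41/22.
E[α(G)] ≥ n − E[|E(G)|] = 42 − 41/22 = 883/22.
Numerically: ≈ 40.136364.
(This is only a lower bound; the true E[α(G)] may be larger.)

E[α(G)] ≥ 883/22 ≈ 40.136364.


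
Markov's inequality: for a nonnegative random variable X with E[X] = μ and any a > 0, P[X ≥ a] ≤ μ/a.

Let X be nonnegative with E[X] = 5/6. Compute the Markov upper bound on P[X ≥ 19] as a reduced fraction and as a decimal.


μ = E[X] = 5/6, a = 19.
Markov: P[X ≥ 19] ≤ μ/a = (5/6)/19 = 5/114.
Numerically: ≈ 0.0439.
(Since a = 19 > μ = 0.8333, the bound 5/114 is < 1 and informative.)

P[X ≥ 19] ≤ 5/114 ≈ 0.0439.


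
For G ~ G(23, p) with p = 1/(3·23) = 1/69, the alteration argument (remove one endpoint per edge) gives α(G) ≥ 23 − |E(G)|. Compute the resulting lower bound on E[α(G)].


E[|E(G)|] = C(23, 2)·p = 253 · (1/69) = 11/3.
E[α(G)] ≥ n − E[|E(G)|] = 23 − 11/3 = 58/3.
Numerically: ≈ 19.33333.
(This is only a lower bound; the true E[α(G)] may be larger.)

E[α(G)] ≥ 58/3 ≈ 19.33333.


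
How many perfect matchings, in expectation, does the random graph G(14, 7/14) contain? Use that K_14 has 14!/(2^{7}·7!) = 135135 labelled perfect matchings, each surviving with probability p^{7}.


K_14 has 14!/(2^{7}·7!) = 135135 labelled perfect matchings.
For each such perfect matching H, let X_H = 1 if all 7 edges of H are present in G. Then P[X_H = 1] = p^{7} = (1/2)^{7} = 1/128.
By linearity of expectation: E[X] = Σ_H E[X_H] = 135135 · p^{7} = 135135 · 1/128 = 135135/128.
Numerically: E[X] ≈ 1055.7.

E[X] = 135135 · (1/2)^{7} = 135135/128 ≈ 1055.7.


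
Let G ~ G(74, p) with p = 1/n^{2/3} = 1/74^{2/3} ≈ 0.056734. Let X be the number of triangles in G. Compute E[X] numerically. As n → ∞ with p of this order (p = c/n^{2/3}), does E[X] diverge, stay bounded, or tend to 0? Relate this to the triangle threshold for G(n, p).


Number of potential triangles: C(74, 3) = 64824.
Each occurs with probability p³ ≈ (0.056734)³ ≈ 1.8261505e-04.
By linearity: E[X] = C(74, 3)·p³ ≈ 64824 · 1.8261505e-04 ≈ 11.83784.
Since α = 2/3 < 1, p = c/n^{2/3} ≫ 1/n is above the triangle threshold p ~ 1/n. Asymptotically E[X] ~ (c³/6)·n^{3(1−α)} = (1³/6)·n^{1} → ∞; triangles are abundant w.h.p.

E[X] ≈ 11.83784; in regime p = Θ(1/n^{2/3}) E[X] diverges (above the triangle threshold p ~ 1/n).


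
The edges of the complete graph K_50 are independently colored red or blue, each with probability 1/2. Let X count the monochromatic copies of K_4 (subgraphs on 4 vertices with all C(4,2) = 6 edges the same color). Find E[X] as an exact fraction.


Let X = Σ_S X_S over the C(50, 4) = 230300 subsets S of size 4, where X_S = 1 if the K_4 on S is monochromatic.
For a fixed S, the K_4 on S has C(4, 2) = 6 edges. P[all 6 edges red] = (1/2)^6, and likewise for blue, so P[monochromatic] = 2·(1/2)^6 = 2^{1 − 6} = 1/32.
By linearity: E[X] = C(50, 4) · 2^{1 − 6} = 230300 · 1/32 = 57575/8.
Numerically: E[X] ≈ 7196.875.

E[X] = C(50,4)·2^(1−C(4,2)) = 57575/8 ≈ 7196.875.


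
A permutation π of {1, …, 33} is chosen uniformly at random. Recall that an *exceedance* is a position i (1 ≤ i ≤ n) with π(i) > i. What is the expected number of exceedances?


Write X = Σ_{i=1}^{33} X_i, where X_i = 1_{π(i) > i}.
For each fixed i, π(i) is uniform over {1, …, 33} (marginal of a uniform permutation), so P[π(i) > i] = (n − i)/n. Summing: Σ_{i=1}^{33} (n − i)/n = (0 + 1 + … + 32)/33 = 33(33 − 1)/(2·33) = (33 − 1)/2.
Hence E[X] = Σ_{i=1}^{33} (33 − i)/33 = 16 ≈ 16.0000.

E[X] = 16 = 16.0000.


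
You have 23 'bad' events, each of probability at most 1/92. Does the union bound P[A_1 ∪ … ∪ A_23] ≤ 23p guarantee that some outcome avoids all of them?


Union bound: P[∪_{i=1}^{23} A_i] ≤ Σ_i P[A_i] ≤ 23·p = 23·(1/92) = 1/4.
Numerically: 1/4 ≈ 0.25000.
Is 1/4 < 1? YES.
Since P[∪ A_i] ≤ 1/4 < 1, the complement has P[∩ A_i^c] ≥ 1 − 1/4 = 3/4 > 0, so some outcome avoids every A_i.

23·p = 1/4 ≈ 0.25000; existence CERTIFIED by the union bound.


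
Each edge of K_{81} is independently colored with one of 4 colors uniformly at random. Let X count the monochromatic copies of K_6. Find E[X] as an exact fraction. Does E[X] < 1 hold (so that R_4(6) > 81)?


E[X] = C(81, 6) · 4^{1 − 15} = 324540216 · 4^{−14} = 324540216/268435456.
As a reduced fraction: E[X] = 40567527/33554432 ≈ 1.20901.
Is E[X] < 1? NO.
Since E[X] ≥ 1, the first-moment bound is inconclusive at n = 81; it does NOT by itself certify R_4(6) > 81.

E[X] = 40567527/33554432 ≈ 1.20901; E[X] ≥ 1; first-moment method inconclusive here.


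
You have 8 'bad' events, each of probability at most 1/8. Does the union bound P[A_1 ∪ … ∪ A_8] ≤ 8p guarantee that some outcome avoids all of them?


Union bound: P[∪_{i=1}^{8} A_i] ≤ Σ_i P[A_i] ≤ 8·p = 8·(1/8) = 1.
Numerically: 1 ≈ 1.0000.
Is 1 < 1? NO.
Since the bound 1 is ≥ 1, the union bound is uninformative here; it does NOT by itself certify existence.

8·p = 1 ≈ 1.0000; existence NOT certified by the union bound.


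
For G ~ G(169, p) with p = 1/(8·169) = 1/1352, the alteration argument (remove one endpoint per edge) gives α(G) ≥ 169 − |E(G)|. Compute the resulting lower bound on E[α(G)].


E[|E(G)|] = C(169, 2)·p = 14196 · (1/1352) = 21/2.
E[α(G)] ≥ n − E[|E(G)|] = 169 − 21/2 = 317/2.
Numerically: ≈ 158.500000.
(This is only a lower bound; the true E[α(G)] may be larger.)

E[α(G)] ≥ 317/2 ≈ 158.500000.


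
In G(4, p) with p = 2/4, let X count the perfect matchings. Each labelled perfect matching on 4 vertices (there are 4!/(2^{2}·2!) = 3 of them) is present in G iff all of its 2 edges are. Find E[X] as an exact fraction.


K_4 has 4!/(2^{2}·2!) = 3 labelled perfect matchings.
For each such perfect matching H, let X_H = 1 if all 2 edges of H are present in G. Then P[X_H = 1] = p^{2} = (1/2)^{2} = 1/4.
Summing the indicators: E[X] = Σ_H E[X_H] = 3 · p^{2} = 3 · 1/4 = 3/4.
Numerically: E[X] ≈ 0.75.

E[X] = 3 · (1/2)^{2} = 3/4 ≈ 0.75.


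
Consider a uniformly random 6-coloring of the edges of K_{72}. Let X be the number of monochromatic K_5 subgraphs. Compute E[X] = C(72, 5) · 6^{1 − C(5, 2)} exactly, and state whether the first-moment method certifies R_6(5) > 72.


E[X] = C(72, 5) · 6^{1 − 10} = 13991544 · 6^{−9} = 13991544/10077696.
As a reduced fraction: E[X] = 194327/139968 ≈ 1.3884.
Is E[X] < 1? NO.
Since E[X] ≥ 1, the first-moment bound is inconclusive at n = 72; it does NOT by itself certify R_6(5) > 72.

E[X] = 194327/139968 ≈ 1.3884; E[X] ≥ 1; first-moment method inconclusive here.


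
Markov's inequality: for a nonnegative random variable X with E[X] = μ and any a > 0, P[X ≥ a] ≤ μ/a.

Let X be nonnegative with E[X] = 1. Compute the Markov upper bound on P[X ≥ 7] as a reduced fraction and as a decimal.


μ = E[X] = 1, a = 7.
Markov: P[X ≥ 7] ≤ μ/a = (1)/7 = 1/7.
Numerically: ≈ 0.1429.
(Since a = 7 > μ = 1.0000, the bound 1/7 is < 1 and informative.)

P[X ≥ 7] ≤ 1/7 ≈ 0.1429.


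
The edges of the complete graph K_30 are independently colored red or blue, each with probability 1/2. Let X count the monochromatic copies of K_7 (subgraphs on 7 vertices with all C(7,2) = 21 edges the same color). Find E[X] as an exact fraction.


Let X = Σ_S X_S over the C(30, 7) = 2035800 subsets S of size 7, where X_S = 1 if the K_7 on S is monochromatic.
For a fixed S, the K_7 on S has C(7, 2) = 21 edges. P[all 21 edges red] = (1/2)^21, and likewise for blue, so P[monochromatic] = 2·(1/2)^21 = 2^{1 − 21} = 1/1048576.
By linearity: E[X] = C(30, 7) · 2^{1 − 21} = 2035800 · 1/1048576 = 254475/131072.
Numerically: E[X] ≈ 1.94149.

E[X] = C(30,7)·2^(1−C(7,2)) = 254475/131072 ≈ 1.94149.


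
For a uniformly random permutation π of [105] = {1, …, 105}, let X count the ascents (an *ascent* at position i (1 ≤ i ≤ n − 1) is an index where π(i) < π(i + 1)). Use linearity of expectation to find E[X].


Write X = Σ X_I over i = 1, …, 104, with X_I the indicator of one ascent.
There are 104 indicators.
For each fixed i, the pair (π(i), π(i+1)) is a uniformly random ordered pair of distinct values from {1, …, 105}; by symmetry P[π(i) < π(i+1)] = 1/2.
By linearity: E[X] = 104 · (1/2) = (105 − 1) · (1/2) = 52 ≈ 52.000.

E[X] = 52 = 52.000.


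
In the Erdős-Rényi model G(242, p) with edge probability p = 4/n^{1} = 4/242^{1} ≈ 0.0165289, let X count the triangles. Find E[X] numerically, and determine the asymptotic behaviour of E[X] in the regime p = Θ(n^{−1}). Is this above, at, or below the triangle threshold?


Number of potential triangles: C(242, 3) = 2332880.
Each occurs with probability p³ ≈ (0.0165289)³ ≈ 4.51579144e-06.
By linearity: E[X] = C(242, 3)·p³ ≈ 2332880 · 4.51579144e-06 ≈ 10.534800.
Here α = 1, so p = 4/n is exactly at the triangle threshold p ~ 1/n. Asymptotically E[X] → c³/6 = 4³/6 = 32/3 ≈ 10.666667, a bounded constant. In this regime the triangle count is asymptotically Poisson(c³/6).

E[X] ≈ 10.534800; in regime p = Θ(1/n^{1}) E[X] stays bounded (at the triangle threshold p ~ 1/n).


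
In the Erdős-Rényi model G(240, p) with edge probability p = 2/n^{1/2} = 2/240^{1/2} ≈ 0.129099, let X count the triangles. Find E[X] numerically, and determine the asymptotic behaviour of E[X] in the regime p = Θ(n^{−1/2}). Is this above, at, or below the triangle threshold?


Number of potential triangles: C(240, 3) = 2275280.
Each occurs with probability p³ ≈ (0.129099)³ ≈ 2.15165741e-03.
By linearity: E[X] = C(240, 3)·p³ ≈ 2275280 · 2.15165741e-03 ≈ 4895.623082.
Since α = 1/2 < 1, p = c/n^{1/2} ≫ 1/n is above the triangle threshold p ~ 1/n. Asymptotically E[X] ~ (c³/6)·n^{3(1−α)} = (2³/6)·n^{1.5} → ∞; triangles are abundant w.h.p.

E[X] ≈ 4895.623082; in regime p = Θ(1/n^{1/2}) E[X] diverges (above the triangle threshold p ~ 1/n).


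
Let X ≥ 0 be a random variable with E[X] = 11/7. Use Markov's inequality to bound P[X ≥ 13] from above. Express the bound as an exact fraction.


μ = E[X] = 11/7, a = 13.
Markov: P[X ≥ 13] ≤ μ/a = (11/7)/13 = 11/91.
Numerically: ≈ 0.120879.
(Since a = 13 > μ = 1.571429, the bound 11/91 is < 1 and informative.)

P[X ≥ 13] ≤ 11/91 ≈ 0.120879.


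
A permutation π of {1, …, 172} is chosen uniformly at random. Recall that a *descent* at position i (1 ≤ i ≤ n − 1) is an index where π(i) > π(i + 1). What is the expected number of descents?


Write X = Σ X_I over i = 1, …, 171, with X_I the indicator of one descent.
There are 171 indicators.
For each fixed i, the pair (π(i), π(i+1)) is a uniformly random ordered pair of distinct values from {1, …, 172}; by symmetry P[π(i) > π(i+1)] = 1/2.
By linearity: E[X] = 171 · (1/2) = (172 − 1) · (1/2) = 171/2 ≈ 85.500000.

E[X] = 171/2 = 85.500000.


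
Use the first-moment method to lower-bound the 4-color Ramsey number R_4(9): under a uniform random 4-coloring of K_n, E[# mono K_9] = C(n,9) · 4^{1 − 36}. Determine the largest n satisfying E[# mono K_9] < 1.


We need C(n, 9) · 4^{1 − 36} < 1, i.e. C(n, 9) < 4^{36 − 1} = 1180591620717411303424.
Check values of n near the boundary:
  n = 913: C(913, 9) = 1167605542753639808390; 1167605542753639808390 < 1180591620717411303424? YES
  n = 914: C(914, 9) = 1179217089587653905932; 1179217089587653905932 < 1180591620717411303424? YES
  n = 915: C(915, 9) = 1190931166636537885130; 1190931166636537885130 < 1180591620717411303424? NO
The largest n with C(n, 9) < 1180591620717411303424 is n = 914 (where E[X] = 294804272396913476483/295147905179352825856 ≈ 0.99884). Hence R_4(9) > 914, i.e. R_4(9) ≥ 915.

Largest n = 914; hence R_4(9) > 914.


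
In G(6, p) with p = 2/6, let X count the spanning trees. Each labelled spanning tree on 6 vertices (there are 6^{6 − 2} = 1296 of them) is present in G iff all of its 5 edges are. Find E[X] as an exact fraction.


K_6 has 6^{6 − 2} = 1296 labelled spanning trees.
For each such spanning tree H, let X_H = 1 if all 5 edges of H are present in G. Then P[X_H = 1] = p^{5} = (1/3)^{5} = 1/243.
By linearity of expectation: E[X] = Σ_H E[X_H] = 1296 · p^{5} = 1296 · 1/243 = 16/3.
Numerically: E[X] ≈ 5.33.

E[X] = 1296 · (1/3)^{5} = 16/3 ≈ 5.33.


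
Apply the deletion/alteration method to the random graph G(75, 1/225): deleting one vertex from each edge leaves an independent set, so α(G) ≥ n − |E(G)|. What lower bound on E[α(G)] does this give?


E[|E(G)|] = C(75, 2)·p = 2775 · (1/225) = 37/3.
E[α(G)] ≥ n − E[|E(G)|] = 75 − 37/3 = 188/3.
Numerically: ≈ 62.667.
(This is only a lower bound; the true E[α(G)] may be larger.)

E[α(G)] ≥ 188/3 ≈ 62.667.


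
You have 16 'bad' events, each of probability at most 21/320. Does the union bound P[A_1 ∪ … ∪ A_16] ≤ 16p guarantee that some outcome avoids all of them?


Union bound: P[∪_{i=1}^{16} A_i] ≤ Σ_i P[A_i] ≤ 16·p = 16·(21/320) = 21/20.
Numerically: 21/20 ≈ 1.0500000.
Is 21/20 < 1? NO.
Since the bound 21/20 is ≥ 1, the union bound is uninformative here; it does NOT by itself certify existence.

16·p = 21/20 ≈ 1.0500000; existence NOT certified by the union bound.


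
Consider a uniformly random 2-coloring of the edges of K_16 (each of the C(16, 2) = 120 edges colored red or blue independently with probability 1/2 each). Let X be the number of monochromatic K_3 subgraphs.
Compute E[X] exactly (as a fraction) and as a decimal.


Let X = Σ_S X_S over the C(16, 3) = 560 subsets S of size 3, where X_S = 1 if the K_3 on S is monochromatic.
For a fixed S, the K_3 on S has C(3, 2) = 3 edges. P[all 3 edges red] = (1/2)^3, and likewise for blue, so P[monochromatic] = 2·(1/2)^3 = 2^{1 − 3} = 1/4.
Summing: E[X] = C(16, 3) · 2^{1 − 3} = 560 · 1/4 = 140.
Numerically: E[X] ≈ 140.0000.

E[X] = C(16,3)·2^(1−C(3,2)) = 140 ≈ 140.0000.


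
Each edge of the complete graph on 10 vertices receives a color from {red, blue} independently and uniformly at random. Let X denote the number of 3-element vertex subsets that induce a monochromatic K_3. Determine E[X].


Let X = Σ_S X_S over the C(10, 3) = 120 subsets S of size 3, where X_S = 1 if the K_3 on S is monochromatic.
For a fixed S, the K_3 on S has C(3, 2) = 3 edges. P[all 3 edges red] = (1/2)^3, and likewise for blue, so P[monochromatic] = 2·(1/2)^3 = 2^{1 − 3} = 1/4.
Summing: E[X] = C(10, 3) · 2^{1 − 3} = 120 · 1/4 = 30.
Numerically: E[X] ≈ 30.000.

E[X] = C(10,3)·2^(1−C(3,2)) = 30 ≈ 30.000.


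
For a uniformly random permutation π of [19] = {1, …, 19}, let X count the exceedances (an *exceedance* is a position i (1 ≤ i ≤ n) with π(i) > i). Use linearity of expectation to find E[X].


Write X = Σ_{i=1}^{19} X_i, where X_i = 1_{π(i) > i}.
For each fixed i, π(i) is uniform over {1, …, 19} (marginal of a uniform permutation), so P[π(i) > i] = (n − i)/n. Summing: Σ_{i=1}^{19} (n − i)/n = (0 + 1 + … + 18)/19 = 19(19 − 1)/(2·19) = (19 − 1)/2.
Hence E[X] = Σ_{i=1}^{19} (19 − i)/19 = 9 ≈ 9.00000.

E[X] = 9 = 9.00000.


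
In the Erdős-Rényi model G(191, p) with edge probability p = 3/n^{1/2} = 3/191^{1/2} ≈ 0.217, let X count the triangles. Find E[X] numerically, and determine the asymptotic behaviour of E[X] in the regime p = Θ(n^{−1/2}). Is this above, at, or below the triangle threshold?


Number of potential triangles: C(191, 3) = 1143135.
Each occurs with probability p³ ≈ (0.217)³ ≈ 1.02285e-02.
By linearity: E[X] = C(191, 3)·p³ ≈ 1143135 · 1.02285e-02 ≈ 11692.604.
Since α = 1/2 < 1, p = c/n^{1/2} ≫ 1/n is above the triangle threshold p ~ 1/n. Asymptotically E[X] ~ (c³/6)·n^{3(1−α)} = (3³/6)·n^{1.5} → ∞; triangles are abundant w.h.p.

E[X] ≈ 11692.604; in regime p = Θ(1/n^{1/2}) E[X] diverges (above the triangle threshold p ~ 1/n).


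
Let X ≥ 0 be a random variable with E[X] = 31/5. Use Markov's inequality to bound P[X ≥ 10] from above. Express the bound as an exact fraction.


μ = E[X] = 31/5, a = 10.
Markov: P[X ≥ 10] ≤ μ/a = (31/5)/10 = 31/50.
Numerically: ≈ 0.6200.
(Since a = 10 > μ = 6.2000, the bound 31/50 is < 1 and informative.)

P[X ≥ 10] ≤ 31/50 ≈ 0.6200.


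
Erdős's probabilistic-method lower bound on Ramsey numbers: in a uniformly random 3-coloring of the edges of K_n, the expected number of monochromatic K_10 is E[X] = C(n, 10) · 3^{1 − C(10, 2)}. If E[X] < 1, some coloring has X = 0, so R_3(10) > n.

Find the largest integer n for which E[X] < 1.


We need C(n, 10) · 3^{1 − 45} < 1, i.e. C(n, 10) < 3^{45 − 1} = 984770902183611232881.
Check values of n near the boundary:
  n = 567: C(567, 10) = 873787071273467749398; 873787071273467749398 < 984770902183611232881? YES
  n = 568: C(568, 10) = 889446337783744949208; 889446337783744949208 < 984770902183611232881? YES
  n = 569: C(569, 10) = 905357721286137524328; 905357721286137524328 < 984770902183611232881? YES
  n = 570: C(570, 10) = 921524823451961408691; 921524823451961408691 < 984770902183611232881? YES
  n = 571: C(571, 10) = 937951290893172842001; 937951290893172842001 < 984770902183611232881? YES
  n = 572: C(572, 10) = 954640815642161682606; 954640815642161682606 < 984770902183611232881? YES
  n = 573: C(573, 10) = 971597135635805762226; 971597135635805762226 < 984770902183611232881? YES
  n = 574: C(574, 10) = 988824035203816502691; 988824035203816502691 < 984770902183611232881? NO
The largest n with C(n, 10) < 984770902183611232881 is n = 573 (where E[X] = 35985079097622435638/36472996377170786403 ≈ 0.987). Hence R_3(10) > 573, i.e. R_3(10) ≥ 574.

Largest n = 573; hence R_3(10) > 573.


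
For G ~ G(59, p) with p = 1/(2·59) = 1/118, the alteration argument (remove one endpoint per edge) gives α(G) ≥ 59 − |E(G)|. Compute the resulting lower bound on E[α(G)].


E[|E(G)|] = C(59, 2)·p = 1711 · (1/118) = 29/2.
E[α(G)] ≥ n − E[|E(G)|] = 59 − 29/2 = 89/2.
Numerically: ≈ 44.500000.
(This is only a lower bound; the true E[α(G)] may be larger.)

E[α(G)] ≥ 89/2 ≈ 44.500000.


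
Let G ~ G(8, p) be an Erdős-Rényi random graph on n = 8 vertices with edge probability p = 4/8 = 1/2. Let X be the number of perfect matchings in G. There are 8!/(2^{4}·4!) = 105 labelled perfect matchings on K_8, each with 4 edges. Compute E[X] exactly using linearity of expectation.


K_8 has 8!/(2^{4}·4!) = 105 labelled perfect matchings.
For each such perfect matching H, let X_H = 1 if all 4 edges of H are present in G. Then P[X_H = 1] = p^{4} = (1/2)^{4} = 1/16.
By linearity of expectation: E[X] = Σ_H E[X_H] = 105 · p^{4} = 105 · 1/16 = 105/16.
Numerically: E[X] ≈ 6.56.

E[X] = 105 · (1/2)^{4} = 105/16 ≈ 6.56.


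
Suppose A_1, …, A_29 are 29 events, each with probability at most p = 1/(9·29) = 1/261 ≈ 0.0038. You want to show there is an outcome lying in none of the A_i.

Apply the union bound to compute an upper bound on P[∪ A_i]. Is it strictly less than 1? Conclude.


Union bound: P[∪_{i=1}^{29} A_i] ≤ Σ_i P[A_i] ≤ 29·p = 29·(1/261) = 1/9.
Numerically: 1/9 ≈ 0.1111.
Is 1/9 < 1? YES.
Since P[∪ A_i] ≤ 1/9 < 1, the complement has P[∩ A_i^c] ≥ 1 − 1/9 = 8/9 > 0, so some outcome avoids every A_i.

29·p = 1/9 ≈ 0.1111; existence CERTIFIED by the union bound.


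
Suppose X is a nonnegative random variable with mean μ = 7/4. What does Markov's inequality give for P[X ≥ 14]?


μ = E[X] = 7/4, a = 14.
Markov: P[X ≥ 14] ≤ μ/a = (7/4)/14 = 1/8.
Numerically: ≈ 0.12500.
(Since a = 14 > μ = 1.75000, the bound 1/8 is < 1 and informative.)

P[X ≥ 14] ≤ 1/8 ≈ 0.12500.


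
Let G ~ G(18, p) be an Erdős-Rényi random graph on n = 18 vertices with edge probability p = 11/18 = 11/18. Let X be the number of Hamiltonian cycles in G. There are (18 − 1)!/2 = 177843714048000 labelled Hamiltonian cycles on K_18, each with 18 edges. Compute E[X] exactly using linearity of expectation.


K_18 has (18 − 1)!/2 = 177843714048000 labelled Hamiltonian cycles.
For each such Hamiltonian cycle H, let X_H = 1 if all 18 edges of H are present in G. Then P[X_H = 1] = p^{18} = (11/18)^{18} = 5559917313492231481/39346408075296537575424.
By linearity: E[X] = Σ_H E[X_H] = 177843714048000 · p^{18} = 177843714048000 · 5559917313492231481/39346408075296537575424 = 82786473808235140223154875/3294258113514384.
Numerically: E[X] ≈ 2.51305e+10.

E[X] = 177843714048000 · (11/18)^{18} = 82786473808235140223154875/3294258113514384 ≈ 2.51305e+10.


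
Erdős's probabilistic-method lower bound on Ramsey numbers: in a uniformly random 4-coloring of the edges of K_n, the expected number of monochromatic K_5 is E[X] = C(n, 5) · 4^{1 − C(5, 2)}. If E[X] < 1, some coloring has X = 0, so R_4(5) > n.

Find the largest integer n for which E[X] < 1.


We need C(n, 5) · 4^{1 − 10} < 1, i.e. C(n, 5) < 4^{10 − 1} = 262144.
Check values of n near the boundary:
  n = 27: C(27, 5) = 80730; 80730 < 262144? YES
  n = 28: C(28, 5) = 98280; 98280 < 262144? YES
  n = 29: C(29, 5) = 118755; 118755 < 262144? YES
  n = 30: C(30, 5) = 142506; 142506 < 262144? YES
  n = 31: C(31, 5) = 169911; 169911 < 262144? YES
  n = 32: C(32, 5) = 201376; 201376 < 262144? YES
  n = 33: C(33, 5) = 237336; 237336 < 262144? YES
  n = 34: C(34, 5) = 278256; 278256 < 262144? NO
  n = 35: C(35, 5) = 324632; 324632 < 262144? NO
  n = 36: C(36, 5) = 376992; 376992 < 262144? NO
The largest n with C(n, 5) < 262144 is n = 33 (where E[X] = 29667/32768 ≈ 0.905). Hence R_4(5) > 33, i.e. R_4(5) ≥ 34.

Largest n = 33; hence R_4(5) > 33.


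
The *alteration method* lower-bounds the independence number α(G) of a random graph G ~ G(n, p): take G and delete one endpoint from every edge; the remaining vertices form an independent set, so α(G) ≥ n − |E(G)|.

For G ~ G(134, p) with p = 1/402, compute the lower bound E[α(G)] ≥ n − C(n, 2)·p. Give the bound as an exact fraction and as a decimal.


E[|E(G)|] = C(134, 2)·p = 8911 · (1/402) = 133/6.
E[α(G)] ≥ n − E[|E(G)|] = 134 − 133/6 = 671/6.
Numerically: ≈ 111.833333.
(This is only a lower bound; the true E[α(G)] may be larger.)

E[α(G)] ≥ 671/6 ≈ 111.833333.


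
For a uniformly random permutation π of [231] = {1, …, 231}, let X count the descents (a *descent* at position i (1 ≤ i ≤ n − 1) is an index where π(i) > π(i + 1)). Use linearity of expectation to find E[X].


Write X = Σ X_I over i = 1, …, 230, with X_I the indicator of one descent.
There are 230 indicators.
For each fixed i, the pair (π(i), π(i+1)) is a uniformly random ordered pair of distinct values from {1, …, 231}; by symmetry P[π(i) > π(i+1)] = 1/2.
By linearity: E[X] = 230 · (1/2) = (231 − 1) · (1/2) = 115 ≈ 115.000000.

E[X] = 115 = 115.000000.


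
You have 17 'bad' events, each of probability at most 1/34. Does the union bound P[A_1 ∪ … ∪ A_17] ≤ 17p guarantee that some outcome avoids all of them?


Union bound: P[∪_{i=1}^{17} A_i] ≤ Σ_i P[A_i] ≤ 17·p = 17·(1/34) = 1/2.
Numerically: 1/2 ≈ 0.500000.
Is 1/2 < 1? YES.
Since P[∪ A_i] ≤ 1/2 < 1, the complement has P[∩ A_i^c] ≥ 1 − 1/2 = 1/2 > 0, so some outcome avoids every A_i.

17·p = 1/2 ≈ 0.500000; existence CERTIFIED by the union bound.


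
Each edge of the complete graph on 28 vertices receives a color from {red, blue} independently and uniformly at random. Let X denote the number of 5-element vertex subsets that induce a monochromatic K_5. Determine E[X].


Let X = Σ_S X_S over the C(28, 5) = 98280 subsets S of size 5, where X_S = 1 if the K_5 on S is monochromatic.
For a fixed S, the K_5 on S has C(5, 2) = 10 edges. P[all 10 edges red] = (1/2)^10, and likewise for blue, so P[monochromatic] = 2·(1/2)^10 = 2^{1 − 10} = 1/512.
By linearity of expectation: E[X] = C(28, 5) · 2^{1 − 10} = 98280 · 1/512 = 12285/64.
Numerically: E[X] ≈ 191.953.

E[X] = C(28,5)·2^(1−C(5,2)) = 12285/64 ≈ 191.953.


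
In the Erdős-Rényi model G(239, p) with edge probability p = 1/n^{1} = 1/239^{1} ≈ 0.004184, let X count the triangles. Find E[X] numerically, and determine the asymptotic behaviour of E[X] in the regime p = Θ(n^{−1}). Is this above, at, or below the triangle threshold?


Number of potential triangles: C(239, 3) = 2246839.
Each occurs with probability p³ ≈ (0.004184)³ ≈ 7.324978e-08.
By linearity: E[X] = C(239, 3)·p³ ≈ 2246839 · 7.324978e-08 ≈ 0.1646.
Here α = 1, so p = 1/n is exactly at the triangle threshold p ~ 1/n. Asymptotically E[X] → c³/6 = 1³/6 = 1/6 ≈ 0.1667, a bounded constant. In this regime the triangle count is asymptotically Poisson(c³/6).

E[X] ≈ 0.1646; in regime p = Θ(1/n^{1}) E[X] stays bounded (at the triangle threshold p ~ 1/n).


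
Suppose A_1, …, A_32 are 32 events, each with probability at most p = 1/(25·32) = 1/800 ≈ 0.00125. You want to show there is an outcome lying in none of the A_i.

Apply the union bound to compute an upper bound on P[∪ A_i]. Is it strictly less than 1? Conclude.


Union bound: P[∪_{i=1}^{32} A_i] ≤ Σ_i P[A_i] ≤ 32·p = 32·(1/800) = 1/25.
Numerically: 1/25 ≈ 0.04000.
Is 1/25 < 1? YES.
Since P[∪ A_i] ≤ 1/25 < 1, the complement has P[∩ A_i^c] ≥ 1 − 1/25 = 24/25 > 0, so some outcome avoids every A_i.

32·p = 1/25 ≈ 0.04000; existence CERTIFIED by the union bound.


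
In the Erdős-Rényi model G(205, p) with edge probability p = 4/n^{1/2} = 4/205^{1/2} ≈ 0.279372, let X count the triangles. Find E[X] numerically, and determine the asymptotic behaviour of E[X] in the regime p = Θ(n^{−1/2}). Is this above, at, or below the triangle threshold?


Number of potential triangles: C(205, 3) = 1414910.
Each occurs with probability p³ ≈ (0.279372)³ ≈ 2.18046531e-02.
By linearity: E[X] = C(205, 3)·p³ ≈ 1414910 · 2.18046531e-02 ≈ 30851.621769.
Since α = 1/2 < 1, p = c/n^{1/2} ≫ 1/n is above the triangle threshold p ~ 1/n. Asymptotically E[X] ~ (c³/6)·n^{3(1−α)} = (4³/6)·n^{1.5} → ∞; triangles are abundant w.h.p.

E[X] ≈ 30851.621769; in regime p = Θ(1/n^{1/2}) E[X] diverges (above the triangle threshold p ~ 1/n).


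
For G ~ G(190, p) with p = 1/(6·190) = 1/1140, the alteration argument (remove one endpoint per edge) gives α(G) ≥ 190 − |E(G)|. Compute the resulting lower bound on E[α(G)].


E[|E(G)|] = C(190, 2)·p = 17955 · (1/1140) = 63/4.
E[α(G)] ≥ n − E[|E(G)|] = 190 − 63/4 = 697/4.
Numerically: ≈ 174.2500.
(This is only a lower bound; the true E[α(G)] may be larger.)

E[α(G)] ≥ 697/4 ≈ 174.2500.


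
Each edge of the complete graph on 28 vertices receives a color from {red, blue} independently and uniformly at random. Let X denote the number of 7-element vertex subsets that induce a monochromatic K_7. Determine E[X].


Let X = Σ_S X_S over the C(28, 7) = 1184040 subsets S of size 7, where X_S = 1 if the K_7 on S is monochromatic.
For a fixed S, the K_7 on S has C(7, 2) = 21 edges. P[all 21 edges red] = (1/2)^21, and likewise for blue, so P[monochromatic] = 2·(1/2)^21 = 2^{1 − 21} = 1/1048576.
By linearity: E[X] = C(28, 7) · 2^{1 − 21} = 1184040 · 1/1048576 = 148005/131072.
Numerically: E[X] ≈ 1.129189.

E[X] = C(28,7)·2^(1−C(7,2)) = 148005/131072 ≈ 1.129189.


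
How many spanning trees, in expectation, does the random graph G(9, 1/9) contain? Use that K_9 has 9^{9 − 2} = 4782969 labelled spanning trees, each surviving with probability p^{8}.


K_9 has 9^{9 − 2} = 4782969 labelled spanning trees.
For each such spanning tree H, let X_H = 1 if all 8 edges of H are present in G. Then P[X_H = 1] = p^{8} = (1/9)^{8} = 1/43046721.
By linearity of expectation: E[X] = Σ_H E[X_H] = 4782969 · p^{8} = 4782969 · 1/43046721 = 1/9.
Numerically: E[X] ≈ 0.11111.

E[X] = 4782969 · (1/9)^{8} = 1/9 ≈ 0.11111.


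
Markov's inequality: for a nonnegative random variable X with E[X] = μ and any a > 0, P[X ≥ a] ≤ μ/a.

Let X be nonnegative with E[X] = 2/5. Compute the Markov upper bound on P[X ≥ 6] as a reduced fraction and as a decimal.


μ = E[X] = 2/5, a = 6.
Markov: P[X ≥ 6] ≤ μ/a = (2/5)/6 = 1/15.
Numerically: ≈ 0.06667.
(Since a = 6 > μ = 0.40000, the bound 1/15 is < 1 and informative.)

P[X ≥ 6] ≤ 1/15 ≈ 0.06667.


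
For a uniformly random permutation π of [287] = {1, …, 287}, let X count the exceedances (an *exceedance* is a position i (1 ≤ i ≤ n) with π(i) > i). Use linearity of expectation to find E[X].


Write X = Σ_{i=1}^{287} X_i, where X_i = 1_{π(i) > i}.
For each fixed i, π(i) is uniform over {1, …, 287} (marginal of a uniform permutation), so P[π(i) > i] = (n − i)/n. Summing: Σ_{i=1}^{287} (n − i)/n = (0 + 1 + … + 286)/287 = 287(287 − 1)/(2·287) = (287 − 1)/2.
Hence E[X] = Σ_{i=1}^{287} (287 − i)/287 = 143 ≈ 143.0000.

E[X] = 143 = 143.0000.


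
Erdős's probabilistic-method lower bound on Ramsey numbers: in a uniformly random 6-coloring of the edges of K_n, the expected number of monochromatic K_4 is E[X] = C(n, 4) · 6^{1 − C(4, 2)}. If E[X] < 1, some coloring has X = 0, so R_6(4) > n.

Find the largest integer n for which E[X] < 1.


We need C(n, 4) · 6^{1 − 6} < 1, i.e. C(n, 4) < 6^{6 − 1} = 7776.
Check values of n near the boundary:
  n = 16: C(16, 4) = 1820; 1820 < 7776? YES
  n = 17: C(17, 4) = 2380; 2380 < 7776? YES
  n = 18: C(18, 4) = 3060; 3060 < 7776? YES
  n = 19: C(19, 4) = 3876; 3876 < 7776? YES
  n = 20: C(20, 4) = 4845; 4845 < 7776? YES
  n = 21: C(21, 4) = 5985; 5985 < 7776? YES
  n = 22: C(22, 4) = 7315; 7315 < 7776? YES
  n = 23: C(23, 4) = 8855; 8855 < 7776? NO
  n = 24: C(24, 4) = 10626; 10626 < 7776? NO
The largest n with C(n, 4) < 7776 is n = 22 (where E[X] = 7315/7776 ≈ 0.9407150). Hence R_6(4) > 22, i.e. R_6(4) ≥ 23.

Largest n = 22; hence R_6(4) > 22.


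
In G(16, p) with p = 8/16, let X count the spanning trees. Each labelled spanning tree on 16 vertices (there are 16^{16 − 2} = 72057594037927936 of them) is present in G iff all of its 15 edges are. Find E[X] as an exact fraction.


K_16 has 16^{16 − 2} = 72057594037927936 labelled spanning trees.
For each such spanning tree H, let X_H = 1 if all 15 edges of H are present in G. Then P[X_H = 1] = p^{15} = (1/2)^{15} = 1/32768.
Summing the indicators: E[X] = Σ_H E[X_H] = 72057594037927936 · p^{15} = 72057594037927936 · 1/32768 = 2199023255552.
Numerically: E[X] ≈ 2.199e+12.

E[X] = 72057594037927936 · (1/2)^{15} = 2199023255552 ≈ 2.199e+12.


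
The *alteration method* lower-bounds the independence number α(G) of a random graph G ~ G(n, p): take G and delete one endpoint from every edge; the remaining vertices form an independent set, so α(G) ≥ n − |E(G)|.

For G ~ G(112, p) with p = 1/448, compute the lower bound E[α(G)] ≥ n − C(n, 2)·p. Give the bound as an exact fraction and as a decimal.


E[|E(G)|] = C(112, 2)·p = 6216 · (1/448) = 111/8.
E[α(G)] ≥ n − E[|E(G)|] = 112 − 111/8 = 785/8.
Numerically: ≈ 98.125000.
(This is only a lower bound; the true E[α(G)] may be larger.)

E[α(G)] ≥ 785/8 ≈ 98.125000.


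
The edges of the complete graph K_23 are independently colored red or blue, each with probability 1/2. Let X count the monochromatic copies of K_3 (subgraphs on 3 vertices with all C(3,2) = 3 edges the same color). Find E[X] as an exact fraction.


Let X = Σ_S X_S over the C(23, 3) = 1771 subsets S of size 3, where X_S = 1 if the K_3 on S is monochromatic.
For a fixed S, the K_3 on S has C(3, 2) = 3 edges. P[all 3 edges red] = (1/2)^3, and likewise for blue, so P[monochromatic] = 2·(1/2)^3 = 2^{1 − 3} = 1/4.
By linearity: E[X] = C(23, 3) · 2^{1 − 3} = 1771 · 1/4 = 1771/4.
Numerically: E[X] ≈ 442.7500.

E[X] = C(23,3)·2^(1−C(3,2)) = 1771/4 ≈ 442.7500.


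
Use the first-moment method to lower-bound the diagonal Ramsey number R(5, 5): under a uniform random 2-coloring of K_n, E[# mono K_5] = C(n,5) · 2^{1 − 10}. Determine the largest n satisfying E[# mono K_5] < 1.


We need C(n, 5) · 2^{1 − 10} < 1, i.e. C(n, 5) < 2^{10 − 1} = 512.
Check values of n near the boundary:
  n = 6: C(6, 5) = 6; 6 < 512? YES
  n = 7: C(7, 5) = 21; 21 < 512? YES
  n = 8: C(8, 5) = 56; 56 < 512? YES
  n = 9: C(9, 5) = 126; 126 < 512? YES
  n = 10: C(10, 5) = 252; 252 < 512? YES
  n = 11: C(11, 5) = 462; 462 < 512? YES
  n = 12: C(12, 5) = 792; 792 < 512? NO
  n = 13: C(13, 5) = 1287; 1287 < 512? NO
  n = 14: C(14, 5) = 2002; 2002 < 512? NO
The largest n with C(n, 5) < 512 is n = 11 (where E[X] = 231/256 ≈ 0.9023438). Hence R(5, 5) > 11, i.e. R(5, 5) ≥ 12.

Largest n = 11; hence R(5, 5) > 11.
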